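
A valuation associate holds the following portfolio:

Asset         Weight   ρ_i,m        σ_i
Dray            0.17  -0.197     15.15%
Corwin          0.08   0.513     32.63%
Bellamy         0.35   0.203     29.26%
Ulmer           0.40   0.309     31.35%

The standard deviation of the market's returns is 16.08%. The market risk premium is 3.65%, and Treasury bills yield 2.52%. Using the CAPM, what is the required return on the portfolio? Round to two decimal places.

4.06%

β_Dray = -0.197 × 15.15% / 16.08% = -0.1856
β_Corwin = 0.513 × 32.63% / 16.08% = 1.0410
β_Bellamy = 0.203 × 29.26% / 16.08% = 0.3694
β_Ulmer = 0.309 × 31.35% / 16.08% = 0.6024
β_P = Σ w_i β_i = 0.17×-0.1856 + 0.08×1.0410 + 0.35×0.3694 + 0.40×0.6024 = 0.4220
E(R_P) = R_f + β_P × MRP = 2.52% + 0.4220 × 3.65% = 4.06%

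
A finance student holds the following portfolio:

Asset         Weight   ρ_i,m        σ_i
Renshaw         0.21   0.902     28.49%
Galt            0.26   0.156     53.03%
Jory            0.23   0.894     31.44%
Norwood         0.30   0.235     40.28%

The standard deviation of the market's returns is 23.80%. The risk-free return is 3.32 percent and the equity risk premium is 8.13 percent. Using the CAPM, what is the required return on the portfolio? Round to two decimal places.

β_Renshaw = 0.902 × 28.49% / 23.80% = 1.0797
β_Galt = 0.156 × 53.03% / 23.80% = 0.3476
β_Jory = 0.894 × 31.44% / 23.80% = 1.1810
β_Norwood = 0.235 × 40.28% / 23.80% = 0.3977
β_P = Σ w_i β_i = 0.21×1.0797 + 0.26×0.3476 + 0.23×1.1810 + 0.30×0.3977 = 0.7081
E(R_P) = R_f + β_P × MRP = 3.32% + 0.7081 × 8.13% = 9.08%

9.08%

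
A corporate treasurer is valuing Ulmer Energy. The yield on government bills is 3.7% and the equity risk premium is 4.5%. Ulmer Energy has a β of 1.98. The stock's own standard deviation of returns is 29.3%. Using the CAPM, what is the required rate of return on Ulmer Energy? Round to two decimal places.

E(R) = R_f + β × MRP = 3.7% + 1.98 × 4.5% = 12.61%

12.61%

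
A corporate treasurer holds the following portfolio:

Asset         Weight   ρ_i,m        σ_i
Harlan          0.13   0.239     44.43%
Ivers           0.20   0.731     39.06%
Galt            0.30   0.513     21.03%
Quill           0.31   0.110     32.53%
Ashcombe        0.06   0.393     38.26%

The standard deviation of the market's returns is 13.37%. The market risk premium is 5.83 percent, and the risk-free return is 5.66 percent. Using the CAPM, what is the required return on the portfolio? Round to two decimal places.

11.04%

β_Harlan = 0.239 × 44.43% / 13.37% = 0.7942
β_Ivers = 0.731 × 39.06% / 13.37% = 2.1356
β_Galt = 0.513 × 21.03% / 13.37% = 0.8069
β_Quill = 0.110 × 32.53% / 13.37% = 0.2676
β_Ashcombe = 0.393 × 38.26% / 13.37% = 1.1246
β_P = Σ w_i β_i = 0.13×0.7942 + 0.20×2.1356 + 0.30×0.8069 + 0.31×0.2676 + 0.06×1.1246 = 0.9229
E(R_P) = R_f + β_P × MRP = 5.66% + 0.9229 × 5.83% = 11.04%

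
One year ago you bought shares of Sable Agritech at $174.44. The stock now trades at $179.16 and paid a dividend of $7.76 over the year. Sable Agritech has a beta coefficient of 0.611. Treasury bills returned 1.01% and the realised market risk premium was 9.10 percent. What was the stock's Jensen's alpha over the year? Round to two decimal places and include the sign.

+0.58%

Realised HPR = (P1 + D1 − P0) / P0 = (179.16 + 7.76 − 174.44) / 174.44 = 12.48 / 174.44 = 7.1543%
CAPM required = R_f + β·MRP = 1.01% + 0.611 × 9.10% = 6.57010%
α = realised − required = 7.1543% − 6.57010% = +0.58%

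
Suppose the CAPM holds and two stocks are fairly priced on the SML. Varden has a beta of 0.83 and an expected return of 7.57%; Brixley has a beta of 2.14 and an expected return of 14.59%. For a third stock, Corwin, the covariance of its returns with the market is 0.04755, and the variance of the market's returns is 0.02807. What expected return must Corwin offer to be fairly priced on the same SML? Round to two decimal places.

12.20%

MRP = (14.59% − 7.57%) / (2.14 − 0.83) = 5.3588%
R_f = 7.57% − 0.83 × 5.3588% = 3.1222%
β_Corwin = Cov / Var(R_m) = 0.04755 / 0.02807 = 1.6940
E(R_Corwin) = R_f + β × MRP = 3.1222% + 1.6940 × 5.3588% = 12.20%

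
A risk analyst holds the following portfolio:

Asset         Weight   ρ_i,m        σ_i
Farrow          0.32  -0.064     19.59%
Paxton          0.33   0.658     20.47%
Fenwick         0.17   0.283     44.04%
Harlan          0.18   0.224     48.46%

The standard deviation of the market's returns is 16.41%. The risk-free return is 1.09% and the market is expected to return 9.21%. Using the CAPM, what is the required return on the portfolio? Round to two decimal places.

β_Farrow = -0.064 × 19.59% / 16.41% = -0.0764
β_Paxton = 0.658 × 20.47% / 16.41% = 0.8208
β_Fenwick = 0.283 × 44.04% / 16.41% = 0.7595
β_Harlan = 0.224 × 48.46% / 16.41% = 0.6615
β_P = Σ w_i β_i = 0.32×-0.0764 + 0.33×0.8208 + 0.17×0.7595 + 0.18×0.6615 = 0.4946
MRP = 9.21% − 1.09% = 8.12%
E(R_P) = R_f + β_P × MRP = 1.09% + 0.4946 × 8.12% = 5.11%

5.11%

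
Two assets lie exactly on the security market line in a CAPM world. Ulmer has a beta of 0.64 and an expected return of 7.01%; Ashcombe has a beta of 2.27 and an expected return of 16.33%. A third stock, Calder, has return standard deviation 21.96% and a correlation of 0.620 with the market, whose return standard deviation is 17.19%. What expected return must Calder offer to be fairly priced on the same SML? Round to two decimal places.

7.88%

MRP = (16.33% − 7.01%) / (2.27 − 0.64) = 5.7178%
R_f = 7.01% − 0.64 × 5.7178% = 3.3506%
β_Calder = ρ·σ_i/σ_m = 0.620 × 21.96 / 17.19 = 0.7920
E(R_Calder) = R_f + β × MRP = 3.3506% + 0.7920 × 5.7178% = 7.88%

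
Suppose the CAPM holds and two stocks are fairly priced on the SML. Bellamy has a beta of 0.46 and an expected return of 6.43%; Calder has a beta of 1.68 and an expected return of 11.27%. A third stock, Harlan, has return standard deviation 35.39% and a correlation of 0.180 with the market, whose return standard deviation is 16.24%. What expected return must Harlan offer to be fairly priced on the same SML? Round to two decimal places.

MRP = (11.27% − 6.43%) / (1.68 − 0.46) = 3.9672%
R_f = 6.43% − 0.46 × 3.9672% = 4.6051%
β_Harlan = ρ·σ_i/σ_m = 0.180 × 35.39 / 16.24 = 0.3923
E(R_Harlan) = R_f + β × MRP = 4.6051% + 0.3923 × 3.9672% = 6.16%

6.16%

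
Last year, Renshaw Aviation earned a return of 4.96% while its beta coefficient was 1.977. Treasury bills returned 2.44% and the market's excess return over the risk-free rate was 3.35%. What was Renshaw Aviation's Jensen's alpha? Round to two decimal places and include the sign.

CAPM benchmark = R_f + β(R_m − R_f) = 2.44% + 1.977 × 3.35% = 9.06295%
α = actual − benchmark = 4.96% − 9.06295% = -4.10%

-4.10%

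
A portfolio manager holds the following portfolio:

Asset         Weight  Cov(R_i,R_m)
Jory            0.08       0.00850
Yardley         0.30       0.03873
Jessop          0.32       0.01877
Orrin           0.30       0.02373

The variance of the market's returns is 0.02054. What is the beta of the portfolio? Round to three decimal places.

1.238

β_Jory = 0.00850 / 0.02054 = 0.4138
β_Yardley = 0.03873 / 0.02054 = 1.8856
β_Jessop = 0.01877 / 0.02054 = 0.9138
β_Orrin = 0.02373 / 0.02054 = 1.1553
β_P = Σ w_i β_i = 0.08×0.4138 + 0.30×1.8856 + 0.32×0.9138 + 0.30×1.1553 = 1.2378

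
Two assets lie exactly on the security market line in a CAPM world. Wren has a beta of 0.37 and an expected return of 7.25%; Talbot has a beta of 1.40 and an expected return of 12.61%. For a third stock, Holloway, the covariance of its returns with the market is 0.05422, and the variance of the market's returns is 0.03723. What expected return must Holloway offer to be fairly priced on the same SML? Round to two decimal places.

MRP = (12.61% − 7.25%) / (1.40 − 0.37) = 5.2039%
R_f = 7.25% − 0.37 × 5.2039% = 5.3246%
β_Holloway = Cov / Var(R_m) = 0.05422 / 0.03723 = 1.4564
E(R_Holloway) = R_f + β × MRP = 5.3246% + 1.4564 × 5.2039% = 12.90%

12.90%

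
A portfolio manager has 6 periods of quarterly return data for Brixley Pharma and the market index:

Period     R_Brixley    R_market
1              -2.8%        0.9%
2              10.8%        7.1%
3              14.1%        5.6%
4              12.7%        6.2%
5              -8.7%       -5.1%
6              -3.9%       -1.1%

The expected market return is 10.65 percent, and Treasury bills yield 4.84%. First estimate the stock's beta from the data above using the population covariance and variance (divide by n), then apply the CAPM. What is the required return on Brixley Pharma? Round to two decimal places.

16.23%

Mean R_i = (-2.8 + 10.8 + 14.1 + 12.7 − 8.7 − 3.9) / 6 = 3.7000%
Mean R_m = (0.9 + 7.1 + 5.6 + 6.2 − 5.1 − 1.1) / 6 = 2.2667%
Σ(R_i − R̄_i)(R_m − R̄_m) = 230.2000  ⇒  Cov = 230.2000 / 6 = 38.3667
Σ(R_m − R̄_m)² = 117.4133  ⇒  Var(R_m) = 117.4133 / 6 = 19.5689
β = Cov / Var(R_m) = 38.3667 / 19.5689 = 1.9606
MRP = 10.65% − 4.84% = 5.81%
E(R) = R_f + β × MRP = 4.84% + 1.9606 × 5.81% = 16.23%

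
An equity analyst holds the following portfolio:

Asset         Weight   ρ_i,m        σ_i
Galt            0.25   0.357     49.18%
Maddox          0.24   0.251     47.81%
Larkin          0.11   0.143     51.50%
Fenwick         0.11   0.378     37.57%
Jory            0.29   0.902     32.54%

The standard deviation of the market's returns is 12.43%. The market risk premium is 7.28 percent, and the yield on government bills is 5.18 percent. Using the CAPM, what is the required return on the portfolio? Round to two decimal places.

15.81%

β_Galt = 0.357 × 49.18% / 12.43% = 1.4125
β_Maddox = 0.251 × 47.81% / 12.43% = 0.9654
β_Larkin = 0.143 × 51.50% / 12.43% = 0.5925
β_Fenwick = 0.378 × 37.57% / 12.43% = 1.1425
β_Jory = 0.902 × 32.54% / 12.43% = 2.3613
β_P = Σ w_i β_i = 0.25×1.4125 + 0.24×0.9654 + 0.11×0.5925 + 0.11×1.1425 + 0.29×2.3613 = 1.4604
E(R_P) = R_f + β_P × MRP = 5.18% + 1.4604 × 7.28% = 15.81%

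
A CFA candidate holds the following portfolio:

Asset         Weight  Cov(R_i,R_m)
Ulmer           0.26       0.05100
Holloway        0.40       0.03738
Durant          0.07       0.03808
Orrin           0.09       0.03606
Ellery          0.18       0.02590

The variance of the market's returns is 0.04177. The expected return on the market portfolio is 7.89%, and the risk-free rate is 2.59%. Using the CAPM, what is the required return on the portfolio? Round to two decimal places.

7.51%

β_Ulmer = 0.05100 / 0.04177 = 1.2210
β_Holloway = 0.03738 / 0.04177 = 0.8949
β_Durant = 0.03808 / 0.04177 = 0.9117
β_Orrin = 0.03606 / 0.04177 = 0.8633
β_Ellery = 0.02590 / 0.04177 = 0.6201
β_P = Σ w_i β_i = 0.26×1.2210 + 0.40×0.8949 + 0.07×0.9117 + 0.09×0.8633 + 0.18×0.6201 = 0.9286
MRP = 7.89% − 2.59% = 5.30%
E(R_P) = R_f + β_P × MRP = 2.59% + 0.9286 × 5.30% = 7.51%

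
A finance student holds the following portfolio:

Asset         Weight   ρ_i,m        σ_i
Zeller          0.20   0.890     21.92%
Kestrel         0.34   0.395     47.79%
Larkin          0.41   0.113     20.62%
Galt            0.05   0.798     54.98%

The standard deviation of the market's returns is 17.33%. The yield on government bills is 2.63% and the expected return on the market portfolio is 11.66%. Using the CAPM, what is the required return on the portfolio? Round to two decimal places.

β_Zeller = 0.890 × 21.92% / 17.33% = 1.1257
β_Kestrel = 0.395 × 47.79% / 17.33% = 1.0893
β_Larkin = 0.113 × 20.62% / 17.33% = 0.1345
β_Galt = 0.798 × 54.98% / 17.33% = 2.5317
β_P = Σ w_i β_i = 0.20×1.1257 + 0.34×1.0893 + 0.41×0.1345 + 0.05×2.5317 = 0.7772
MRP = 11.66% − 2.63% = 9.03%
E(R_P) = R_f + β_P × MRP = 2.63% + 0.7772 × 9.03% = 9.65%

9.65%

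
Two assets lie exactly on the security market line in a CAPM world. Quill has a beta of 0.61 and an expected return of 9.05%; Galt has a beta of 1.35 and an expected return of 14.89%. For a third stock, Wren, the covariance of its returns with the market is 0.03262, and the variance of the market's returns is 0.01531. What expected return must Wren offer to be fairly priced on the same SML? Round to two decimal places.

MRP = (14.89% − 9.05%) / (1.35 − 0.61) = 7.8919%
R_f = 9.05% − 0.61 × 7.8919% = 4.2359%
β_Wren = Cov / Var(R_m) = 0.03262 / 0.01531 = 2.1306
E(R_Wren) = R_f + β × MRP = 4.2359% + 2.1306 × 7.8919% = 21.05%

21.05%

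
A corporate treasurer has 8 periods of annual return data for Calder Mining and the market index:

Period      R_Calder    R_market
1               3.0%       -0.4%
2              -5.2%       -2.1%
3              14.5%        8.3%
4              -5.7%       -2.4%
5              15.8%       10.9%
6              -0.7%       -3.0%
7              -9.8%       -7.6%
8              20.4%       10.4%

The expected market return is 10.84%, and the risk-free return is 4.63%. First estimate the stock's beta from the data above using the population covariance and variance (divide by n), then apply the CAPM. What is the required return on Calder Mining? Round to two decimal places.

Mean R_i = (3.0 − 5.2 + 14.5 − 5.7 + 15.8 − 0.7 − 9.8 + 20.4) / 8 = 4.0375%
Mean R_m = (-0.4 − 2.1 + 8.3 − 2.4 + 10.9 − 3.0 − 7.6 + 10.4) / 8 = 1.7625%
Σ(R_i − R̄_i)(R_m − R̄_m) = 547.7813  ⇒  Cov = 547.7813 / 8 = 68.4727
Σ(R_m − R̄_m)² = 348.0988  ⇒  Var(R_m) = 348.0988 / 8 = 43.5124
β = Cov / Var(R_m) = 68.4727 / 43.5124 = 1.5736
MRP = 10.84% − 4.63% = 6.21%
E(R) = R_f + β × MRP = 4.63% + 1.5736 × 6.21% = 14.40%

14.40%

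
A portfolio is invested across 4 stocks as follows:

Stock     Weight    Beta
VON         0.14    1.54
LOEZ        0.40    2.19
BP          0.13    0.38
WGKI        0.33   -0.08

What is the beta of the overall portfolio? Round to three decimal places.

β_P = Σ w_i β_i = 0.14×1.54 + 0.40×2.19 + 0.13×0.38 + 0.33×-0.08 = 1.1146

1.115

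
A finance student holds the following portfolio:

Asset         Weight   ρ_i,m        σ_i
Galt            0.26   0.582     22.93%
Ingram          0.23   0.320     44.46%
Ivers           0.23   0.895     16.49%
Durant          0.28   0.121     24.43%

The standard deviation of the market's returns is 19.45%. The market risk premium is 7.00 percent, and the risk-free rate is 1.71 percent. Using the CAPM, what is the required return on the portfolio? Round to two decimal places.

5.66%

β_Galt = 0.582 × 22.93% / 19.45% = 0.6861
β_Ingram = 0.320 × 44.46% / 19.45% = 0.7315
β_Ivers = 0.895 × 16.49% / 19.45% = 0.7588
β_Durant = 0.121 × 24.43% / 19.45% = 0.1520
β_P = Σ w_i β_i = 0.26×0.6861 + 0.23×0.7315 + 0.23×0.7588 + 0.28×0.1520 = 0.5637
E(R_P) = R_f + β_P × MRP = 1.71% + 0.5637 × 7.00% = 5.66%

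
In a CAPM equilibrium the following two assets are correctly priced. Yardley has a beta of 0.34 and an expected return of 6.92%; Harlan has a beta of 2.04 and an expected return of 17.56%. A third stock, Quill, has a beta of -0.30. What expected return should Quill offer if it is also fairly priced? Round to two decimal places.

MRP (SML slope) = (17.56% − 6.92%) / (2.04 − 0.34) = 10.64% / 1.70 = 6.2588%
R_f (intercept) = 6.92% − 0.34 × 6.2588% = 4.7920%
E(R_Quill) = R_f + β × MRP = 4.7920% + -0.30 × 6.2588% = 2.91%

2.91%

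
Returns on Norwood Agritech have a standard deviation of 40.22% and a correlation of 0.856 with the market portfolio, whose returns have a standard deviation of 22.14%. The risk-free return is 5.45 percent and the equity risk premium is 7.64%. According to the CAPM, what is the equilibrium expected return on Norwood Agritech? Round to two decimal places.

β = ρ × σ_i / σ_m = 0.856 × 40.22% / 22.14% = 1.5550
E(R) = 5.45% + 1.5550 × 7.64% = 17.33%

17.33%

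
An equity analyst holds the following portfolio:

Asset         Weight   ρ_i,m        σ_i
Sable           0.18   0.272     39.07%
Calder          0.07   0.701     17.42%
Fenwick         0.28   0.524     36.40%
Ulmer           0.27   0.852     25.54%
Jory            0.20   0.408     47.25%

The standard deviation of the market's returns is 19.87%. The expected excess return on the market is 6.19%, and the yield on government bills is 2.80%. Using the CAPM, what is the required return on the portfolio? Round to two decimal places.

β_Sable = 0.272 × 39.07% / 19.87% = 0.5348
β_Calder = 0.701 × 17.42% / 19.87% = 0.6146
β_Fenwick = 0.524 × 36.40% / 19.87% = 0.9599
β_Ulmer = 0.852 × 25.54% / 19.87% = 1.0951
β_Jory = 0.408 × 47.25% / 19.87% = 0.9702
β_P = Σ w_i β_i = 0.18×0.5348 + 0.07×0.6146 + 0.28×0.9599 + 0.27×1.0951 + 0.20×0.9702 = 0.8978
E(R_P) = R_f + β_P × MRP = 2.80% + 0.8978 × 6.19% = 8.36%

8.36%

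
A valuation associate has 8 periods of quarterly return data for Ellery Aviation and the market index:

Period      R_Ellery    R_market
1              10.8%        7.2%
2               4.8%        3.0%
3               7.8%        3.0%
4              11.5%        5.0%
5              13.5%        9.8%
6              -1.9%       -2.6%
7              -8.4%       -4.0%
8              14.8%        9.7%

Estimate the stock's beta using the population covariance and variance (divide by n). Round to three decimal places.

Mean R_i = (10.8 + 4.8 + 7.8 + 11.5 + 13.5 − 1.9 − 8.4 + 14.8) / 8 = 6.6125%
Mean R_m = (7.2 + 3.0 + 3.0 + 5.0 + 9.8 − 2.6 − 4.0 + 9.7) / 8 = 3.8875%
Σ(R_i − R̄_i)(R_m − R̄_m) = 281.8113  ⇒  Cov = 281.8113 / 8 = 35.2264
Σ(R_m − R̄_m)² = 186.8288  ⇒  Var(R_m) = 186.8288 / 8 = 23.3536
β = Cov / Var(R_m) = 35.2264 / 23.3536 = 1.5084

1.508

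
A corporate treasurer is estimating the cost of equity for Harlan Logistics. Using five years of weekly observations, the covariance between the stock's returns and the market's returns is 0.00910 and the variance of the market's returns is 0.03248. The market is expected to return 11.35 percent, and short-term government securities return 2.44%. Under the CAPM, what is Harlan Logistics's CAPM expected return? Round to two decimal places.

β = Cov(R_i, R_m) / Var(R_m) = 0.00910 / 0.03248 = 0.2802
MRP = 11.35% − 2.44% = 8.91%
E(R) = R_f + β × MRP = 2.44% + 0.2802 × 8.91% = 4.94%

4.94%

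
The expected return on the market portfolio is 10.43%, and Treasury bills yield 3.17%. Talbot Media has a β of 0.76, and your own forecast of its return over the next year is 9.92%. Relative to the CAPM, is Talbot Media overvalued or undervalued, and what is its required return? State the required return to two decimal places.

MRP = 10.43% − 3.17% = 7.26%
Required return = R_f + β·MRP = 3.17% + 0.76 × 7.26% = 8.69%
Forecast 9.92% > required 8.69% → the stock plots above the SML → undervalued.

Undervalued; required return 8.69%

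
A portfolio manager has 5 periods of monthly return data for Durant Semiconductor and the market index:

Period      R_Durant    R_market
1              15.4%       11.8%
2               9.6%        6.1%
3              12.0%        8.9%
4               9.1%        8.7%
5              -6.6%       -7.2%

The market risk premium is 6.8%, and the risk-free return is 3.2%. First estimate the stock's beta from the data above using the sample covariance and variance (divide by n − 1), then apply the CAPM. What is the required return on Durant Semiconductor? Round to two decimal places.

Mean R_i = (15.4 + 9.6 + 12.0 + 9.1 − 6.6) / 5 = 7.9000%
Mean R_m = (11.8 + 6.1 + 8.9 + 8.7 − 7.2) / 5 = 5.6600%
Σ(R_i − R̄_i)(R_m − R̄_m) = 250.2000  ⇒  Cov = 250.2000 / 4 = 62.5500
Σ(R_m − R̄_m)² = 223.0120  ⇒  Var(R_m) = 223.0120 / 4 = 55.7530
β = Cov / Var(R_m) = 62.5500 / 55.7530 = 1.1219
E(R) = R_f + β × MRP = 3.2% + 1.1219 × 6.8% = 10.83%

10.83%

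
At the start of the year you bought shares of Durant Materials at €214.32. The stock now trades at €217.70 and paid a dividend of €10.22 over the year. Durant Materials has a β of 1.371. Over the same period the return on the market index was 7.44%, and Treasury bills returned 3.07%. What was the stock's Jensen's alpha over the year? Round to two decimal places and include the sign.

Realised HPR = (P1 + D1 − P0) / P0 = (217.70 + 10.22 − 214.32) / 214.32 = 13.60 / 214.32 = 6.3457%
MRP = 7.44% − 3.07% = 4.37%
CAPM required = R_f + β·MRP = 3.07% + 1.371 × 4.37% = 9.06127%
α = realised − required = 6.3457% − 9.06127% = -2.72%

-2.72%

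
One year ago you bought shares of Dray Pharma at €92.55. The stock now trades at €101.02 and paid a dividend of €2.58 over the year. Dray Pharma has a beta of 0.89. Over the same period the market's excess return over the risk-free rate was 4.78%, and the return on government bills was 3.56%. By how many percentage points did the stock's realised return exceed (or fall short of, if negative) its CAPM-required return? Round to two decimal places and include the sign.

Realised HPR = (P1 + D1 − P0) / P0 = (101.02 + 2.58 − 92.55) / 92.55 = 11.05 / 92.55 = 11.9395%
CAPM required = R_f + β·MRP = 3.56% + 0.89 × 4.78% = 7.8142%
α = realised − required = 11.9395% − 7.8142% = +4.13%

+4.13%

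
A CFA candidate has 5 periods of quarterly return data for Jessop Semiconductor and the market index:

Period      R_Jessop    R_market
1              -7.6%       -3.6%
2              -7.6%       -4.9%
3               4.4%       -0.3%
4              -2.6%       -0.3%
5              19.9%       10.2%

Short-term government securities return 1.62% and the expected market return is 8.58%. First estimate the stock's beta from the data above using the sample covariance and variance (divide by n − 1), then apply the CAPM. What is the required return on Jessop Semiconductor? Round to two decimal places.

14.74%

Mean R_i = (-7.6 − 7.6 + 4.4 − 2.6 + 19.9) / 5 = 1.3000%
Mean R_m = (-3.6 − 4.9 − 0.3 − 0.3 + 10.2) / 5 = 0.2200%
Σ(R_i − R̄_i)(R_m − R̄_m) = 265.6100  ⇒  Cov = 265.6100 / 4 = 66.4025
Σ(R_m − R̄_m)² = 140.9480  ⇒  Var(R_m) = 140.9480 / 4 = 35.2370
β = Cov / Var(R_m) = 66.4025 / 35.2370 = 1.8845
MRP = 8.58% − 1.62% = 6.96%
E(R) = R_f + β × MRP = 1.62% + 1.8845 × 6.96% = 14.74%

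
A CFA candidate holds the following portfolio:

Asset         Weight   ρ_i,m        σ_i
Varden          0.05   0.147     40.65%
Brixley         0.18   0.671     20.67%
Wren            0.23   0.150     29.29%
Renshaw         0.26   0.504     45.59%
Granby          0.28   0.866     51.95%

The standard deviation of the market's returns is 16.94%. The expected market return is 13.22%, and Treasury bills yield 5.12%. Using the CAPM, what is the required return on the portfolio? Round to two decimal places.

15.82%

β_Varden = 0.147 × 40.65% / 16.94% = 0.3527
β_Brixley = 0.671 × 20.67% / 16.94% = 0.8187
β_Wren = 0.150 × 29.29% / 16.94% = 0.2594
β_Renshaw = 0.504 × 45.59% / 16.94% = 1.3564
β_Granby = 0.866 × 51.95% / 16.94% = 2.6558
β_P = Σ w_i β_i = 0.05×0.3527 + 0.18×0.8187 + 0.23×0.2594 + 0.26×1.3564 + 0.28×2.6558 = 1.3210
MRP = 13.22% − 5.12% = 8.10%
E(R_P) = R_f + β_P × MRP = 5.12% + 1.3210 × 8.10% = 15.82%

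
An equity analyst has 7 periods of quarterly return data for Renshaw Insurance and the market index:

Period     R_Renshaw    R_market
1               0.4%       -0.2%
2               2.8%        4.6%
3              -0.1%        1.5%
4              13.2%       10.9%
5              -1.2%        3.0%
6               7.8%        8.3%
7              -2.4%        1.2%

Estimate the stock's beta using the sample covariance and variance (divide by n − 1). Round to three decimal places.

Mean R_i = (0.4 + 2.8 − 0.1 + 13.2 − 1.2 + 7.8 − 2.4) / 7 = 2.9286%
Mean R_m = (-0.2 + 4.6 + 1.5 + 10.9 + 3.0 + 8.3 + 1.2) / 7 = 4.1857%
Σ(R_i − R̄_i)(R_m − R̄_m) = 128.9829  ⇒  Cov = 128.9829 / 6 = 21.4972
Σ(R_m − R̄_m)² = 98.9486  ⇒  Var(R_m) = 98.9486 / 6 = 16.4914
β = Cov / Var(R_m) = 21.4972 / 16.4914 = 1.3035

1.304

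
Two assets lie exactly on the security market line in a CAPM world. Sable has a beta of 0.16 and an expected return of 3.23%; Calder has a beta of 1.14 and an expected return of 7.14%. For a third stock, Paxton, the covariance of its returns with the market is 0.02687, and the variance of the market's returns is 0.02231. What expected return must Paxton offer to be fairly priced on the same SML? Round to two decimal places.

MRP = (7.14% − 3.23%) / (1.14 − 0.16) = 3.9898%
R_f = 3.23% − 0.16 × 3.9898% = 2.5916%
β_Paxton = Cov / Var(R_m) = 0.02687 / 0.02231 = 1.2044
E(R_Paxton) = R_f + β × MRP = 2.5916% + 1.2044 × 3.9898% = 7.40%

7.40%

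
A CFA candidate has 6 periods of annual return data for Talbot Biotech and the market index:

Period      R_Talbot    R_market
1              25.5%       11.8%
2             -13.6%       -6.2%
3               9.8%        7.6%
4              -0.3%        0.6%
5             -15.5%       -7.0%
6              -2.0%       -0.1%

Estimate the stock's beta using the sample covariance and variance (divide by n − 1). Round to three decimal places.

Mean R_i = (25.5 − 13.6 + 9.8 − 0.3 − 15.5 − 2.0) / 6 = 0.6500%
Mean R_m = (11.8 − 6.2 + 7.6 + 0.6 − 7.0 − 0.1) / 6 = 1.1167%
Σ(R_i − R̄_i)(R_m − R̄_m) = 563.8650  ⇒  Cov = 563.8650 / 5 = 112.7730
Σ(R_m − R̄_m)² = 277.3283  ⇒  Var(R_m) = 277.3283 / 5 = 55.4657
β = Cov / Var(R_m) = 112.7730 / 55.4657 = 2.0332

2.033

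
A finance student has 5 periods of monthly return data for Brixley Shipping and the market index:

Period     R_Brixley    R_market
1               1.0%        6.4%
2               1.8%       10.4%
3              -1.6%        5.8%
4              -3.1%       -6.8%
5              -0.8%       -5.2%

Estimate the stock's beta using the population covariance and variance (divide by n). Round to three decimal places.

0.200

Mean R_i = (1.0 + 1.8 − 1.6 − 3.1 − 0.8) / 5 = -0.5400%
Mean R_m = (6.4 + 10.4 + 5.8 − 6.8 − 5.2) / 5 = 2.1200%
Σ(R_i − R̄_i)(R_m − R̄_m) = 46.8040  ⇒  Cov = 46.8040 / 5 = 9.3608
Σ(R_m − R̄_m)² = 233.5680  ⇒  Var(R_m) = 233.5680 / 5 = 46.7136
β = Cov / Var(R_m) = 9.3608 / 46.7136 = 0.2004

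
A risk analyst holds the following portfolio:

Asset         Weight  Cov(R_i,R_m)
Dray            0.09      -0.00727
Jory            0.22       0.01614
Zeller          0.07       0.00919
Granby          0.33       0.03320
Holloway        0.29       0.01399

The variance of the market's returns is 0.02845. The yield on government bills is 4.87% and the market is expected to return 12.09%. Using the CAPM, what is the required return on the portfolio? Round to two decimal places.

β_Dray = -0.00727 / 0.02845 = -0.2555
β_Jory = 0.01614 / 0.02845 = 0.5673
β_Zeller = 0.00919 / 0.02845 = 0.3230
β_Granby = 0.03320 / 0.02845 = 1.1670
β_Holloway = 0.01399 / 0.02845 = 0.4917
β_P = Σ w_i β_i = 0.09×-0.2555 + 0.22×0.5673 + 0.07×0.3230 + 0.33×1.1670 + 0.29×0.4917 = 0.6521
MRP = 12.09% − 4.87% = 7.22%
E(R_P) = R_f + β_P × MRP = 4.87% + 0.6521 × 7.22% = 9.58%

9.58%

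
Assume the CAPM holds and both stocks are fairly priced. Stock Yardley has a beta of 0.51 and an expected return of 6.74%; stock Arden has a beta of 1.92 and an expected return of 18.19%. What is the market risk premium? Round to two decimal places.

Both satisfy E(R) = R_f + β·MRP, so the slope of the SML is
MRP = (18.19% − 6.74%) / (1.92 − 0.51) = 11.45% / 1.41 = 8.1206%

8.12%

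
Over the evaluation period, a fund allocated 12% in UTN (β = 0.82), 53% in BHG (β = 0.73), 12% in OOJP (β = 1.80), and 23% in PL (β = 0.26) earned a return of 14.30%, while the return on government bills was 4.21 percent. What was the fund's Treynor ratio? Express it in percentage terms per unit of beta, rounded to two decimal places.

β_P = 0.12×0.82 + 0.53×0.73 + 0.12×1.80 + 0.23×0.26 = 0.7611
Treynor = (R_P − R_f) / β_P = (14.30% − 4.21%) / 0.7611 = 10.09% / 0.7611 = 13.26%

13.26%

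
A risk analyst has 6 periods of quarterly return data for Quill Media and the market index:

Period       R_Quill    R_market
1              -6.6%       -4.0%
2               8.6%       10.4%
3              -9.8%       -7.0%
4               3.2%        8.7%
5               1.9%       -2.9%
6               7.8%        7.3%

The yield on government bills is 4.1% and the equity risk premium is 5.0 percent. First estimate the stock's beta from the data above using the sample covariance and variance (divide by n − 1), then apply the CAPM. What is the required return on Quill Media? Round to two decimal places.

8.55%

Mean R_i = (-6.6 + 8.6 − 9.8 + 3.2 + 1.9 + 7.8) / 6 = 0.8500%
Mean R_m = (-4.0 + 10.4 − 7.0 + 8.7 − 2.9 + 7.3) / 6 = 2.0833%
Σ(R_i − R̄_i)(R_m − R̄_m) = 253.0850  ⇒  Cov = 253.0850 / 5 = 50.6170
Σ(R_m − R̄_m)² = 284.5083  ⇒  Var(R_m) = 284.5083 / 5 = 56.9017
β = Cov / Var(R_m) = 50.6170 / 56.9017 = 0.8896
E(R) = R_f + β × MRP = 4.1% + 0.8896 × 5.0% = 8.55%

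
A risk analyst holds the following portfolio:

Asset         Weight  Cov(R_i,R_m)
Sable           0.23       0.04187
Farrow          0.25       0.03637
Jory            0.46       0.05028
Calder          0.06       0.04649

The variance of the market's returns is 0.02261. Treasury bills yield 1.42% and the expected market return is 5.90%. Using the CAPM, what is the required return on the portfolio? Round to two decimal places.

β_Sable = 0.04187 / 0.02261 = 1.8518
β_Farrow = 0.03637 / 0.02261 = 1.6086
β_Jory = 0.05028 / 0.02261 = 2.2238
β_Calder = 0.04649 / 0.02261 = 2.0562
β_P = Σ w_i β_i = 0.23×1.8518 + 0.25×1.6086 + 0.46×2.2238 + 0.06×2.0562 = 1.9744
MRP = 5.90% − 1.42% = 4.48%
E(R_P) = R_f + β_P × MRP = 1.42% + 1.9744 × 4.48% = 10.27%

10.27%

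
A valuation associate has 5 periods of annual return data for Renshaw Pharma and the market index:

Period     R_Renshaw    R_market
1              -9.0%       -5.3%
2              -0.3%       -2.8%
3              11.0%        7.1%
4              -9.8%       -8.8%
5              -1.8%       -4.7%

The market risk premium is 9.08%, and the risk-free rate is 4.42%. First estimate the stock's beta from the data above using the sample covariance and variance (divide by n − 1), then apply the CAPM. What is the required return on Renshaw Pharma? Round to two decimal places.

16.58%

Mean R_i = (-9.0 − 0.3 + 11.0 − 9.8 − 1.8) / 5 = -1.9800%
Mean R_m = (-5.3 − 2.8 + 7.1 − 8.8 − 4.7) / 5 = -2.9000%
Σ(R_i − R̄_i)(R_m − R̄_m) = 192.6300  ⇒  Cov = 192.6300 / 4 = 48.1575
Σ(R_m − R̄_m)² = 143.8200  ⇒  Var(R_m) = 143.8200 / 4 = 35.9550
β = Cov / Var(R_m) = 48.1575 / 35.9550 = 1.3394
E(R) = R_f + β × MRP = 4.42% + 1.3394 × 9.08% = 16.58%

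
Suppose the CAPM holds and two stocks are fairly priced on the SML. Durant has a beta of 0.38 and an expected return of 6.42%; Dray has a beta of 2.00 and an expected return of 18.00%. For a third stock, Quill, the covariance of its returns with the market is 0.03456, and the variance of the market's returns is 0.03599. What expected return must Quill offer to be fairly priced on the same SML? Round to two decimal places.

MRP = (18.00% − 6.42%) / (2.00 − 0.38) = 7.1481%
R_f = 6.42% − 0.38 × 7.1481% = 3.7037%
β_Quill = Cov / Var(R_m) = 0.03456 / 0.03599 = 0.9603
E(R_Quill) = R_f + β × MRP = 3.7037% + 0.9603 × 7.1481% = 10.57%

10.57%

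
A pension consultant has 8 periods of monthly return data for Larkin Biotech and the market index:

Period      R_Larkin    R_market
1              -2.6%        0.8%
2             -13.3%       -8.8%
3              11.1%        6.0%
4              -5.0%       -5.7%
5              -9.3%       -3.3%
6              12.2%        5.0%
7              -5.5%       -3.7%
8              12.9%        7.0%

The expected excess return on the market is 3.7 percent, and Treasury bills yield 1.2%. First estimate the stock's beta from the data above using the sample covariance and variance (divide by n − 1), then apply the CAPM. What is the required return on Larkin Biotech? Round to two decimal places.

7.45%

Mean R_i = (-2.6 − 13.3 + 11.1 − 5.0 − 9.3 + 12.2 − 5.5 + 12.9) / 8 = 0.0625%
Mean R_m = (0.8 − 8.8 + 6.0 − 5.7 − 3.3 + 5.0 − 3.7 + 7.0) / 8 = -0.3375%
Σ(R_i − R̄_i)(R_m − R̄_m) = 412.5688  ⇒  Cov = 412.5688 / 7 = 58.9384
Σ(R_m − R̄_m)² = 244.2388  ⇒  Var(R_m) = 244.2388 / 7 = 34.8913
β = Cov / Var(R_m) = 58.9384 / 34.8913 = 1.6892
E(R) = R_f + β × MRP = 1.2% + 1.6892 × 3.7% = 7.45%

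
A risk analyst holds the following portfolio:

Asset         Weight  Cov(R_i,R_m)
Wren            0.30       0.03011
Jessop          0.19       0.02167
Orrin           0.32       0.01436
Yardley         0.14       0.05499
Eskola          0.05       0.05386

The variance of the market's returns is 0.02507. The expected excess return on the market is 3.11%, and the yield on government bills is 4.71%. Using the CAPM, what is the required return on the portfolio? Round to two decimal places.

β_Wren = 0.03011 / 0.02507 = 1.2010
β_Jessop = 0.02167 / 0.02507 = 0.8644
β_Orrin = 0.01436 / 0.02507 = 0.5728
β_Yardley = 0.05499 / 0.02507 = 2.1935
β_Eskola = 0.05386 / 0.02507 = 2.1484
β_P = Σ w_i β_i = 0.30×1.2010 + 0.19×0.8644 + 0.32×0.5728 + 0.14×2.1935 + 0.05×2.1484 = 1.1223
E(R_P) = R_f + β_P × MRP = 4.71% + 1.1223 × 3.11% = 8.20%

8.20%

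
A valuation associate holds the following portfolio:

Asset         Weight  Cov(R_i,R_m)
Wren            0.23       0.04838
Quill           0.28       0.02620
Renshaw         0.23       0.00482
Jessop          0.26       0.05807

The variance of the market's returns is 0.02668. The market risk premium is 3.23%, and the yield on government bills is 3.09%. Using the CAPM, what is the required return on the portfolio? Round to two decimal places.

7.29%

β_Wren = 0.04838 / 0.02668 = 1.8133
β_Quill = 0.02620 / 0.02668 = 0.9820
β_Renshaw = 0.00482 / 0.02668 = 0.1807
β_Jessop = 0.05807 / 0.02668 = 2.1765
β_P = Σ w_i β_i = 0.23×1.8133 + 0.28×0.9820 + 0.23×0.1807 + 0.26×2.1765 = 1.2995
E(R_P) = R_f + β_P × MRP = 3.09% + 1.2995 × 3.23% = 7.29%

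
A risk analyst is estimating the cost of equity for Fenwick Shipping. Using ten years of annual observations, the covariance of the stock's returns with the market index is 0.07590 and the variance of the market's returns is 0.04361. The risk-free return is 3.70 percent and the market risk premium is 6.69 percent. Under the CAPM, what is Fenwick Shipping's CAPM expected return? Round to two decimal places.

15.34%

β = Cov(R_i, R_m) / Var(R_m) = 0.07590 / 0.04361 = 1.7404
E(R) = R_f + β × MRP = 3.70% + 1.7404 × 6.69% = 15.34%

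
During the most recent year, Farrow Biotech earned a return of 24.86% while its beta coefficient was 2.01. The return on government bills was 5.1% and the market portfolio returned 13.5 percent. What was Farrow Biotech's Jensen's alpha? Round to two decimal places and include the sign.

Market excess return = 13.5% − 5.1% = 8.40%
CAPM benchmark = R_f + β(R_m − R_f) = 5.1% + 2.01 × 8.4% = 21.9840%
α = actual − benchmark = 24.86% − 21.9840% = +2.88%

+2.88%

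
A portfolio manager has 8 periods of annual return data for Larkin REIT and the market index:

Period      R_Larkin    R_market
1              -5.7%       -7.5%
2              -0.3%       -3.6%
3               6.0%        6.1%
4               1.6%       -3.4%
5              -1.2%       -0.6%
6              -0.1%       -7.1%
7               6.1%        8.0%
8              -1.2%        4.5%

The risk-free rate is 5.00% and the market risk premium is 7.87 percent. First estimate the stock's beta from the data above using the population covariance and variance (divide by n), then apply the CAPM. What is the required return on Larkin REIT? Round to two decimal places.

8.82%

Mean R_i = (-5.7 − 0.3 + 6.0 + 1.6 − 1.2 − 0.1 + 6.1 − 1.2) / 8 = 0.6500%
Mean R_m = (-7.5 − 3.6 + 6.1 − 3.4 − 0.6 − 7.1 + 8.0 + 4.5) / 8 = -0.4500%
Σ(R_i − R̄_i)(R_m − R̄_m) = 122.1600  ⇒  Cov = 122.1600 / 8 = 15.2700
Σ(R_m − R̄_m)² = 251.3800  ⇒  Var(R_m) = 251.3800 / 8 = 31.4225
β = Cov / Var(R_m) = 15.2700 / 31.4225 = 0.4860
E(R) = R_f + β × MRP = 5.00% + 0.4860 × 7.87% = 8.82%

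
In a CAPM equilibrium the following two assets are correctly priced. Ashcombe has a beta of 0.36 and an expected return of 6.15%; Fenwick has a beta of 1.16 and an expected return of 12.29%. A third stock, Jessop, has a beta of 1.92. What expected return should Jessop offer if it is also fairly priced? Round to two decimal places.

MRP (SML slope) = (12.29% − 6.15%) / (1.16 − 0.36) = 6.14% / 0.80 = 7.6750%
R_f (intercept) = 6.15% − 0.36 × 7.6750% = 3.3870%
E(R_Jessop) = R_f + β × MRP = 3.3870% + 1.92 × 7.6750% = 18.12%

18.12%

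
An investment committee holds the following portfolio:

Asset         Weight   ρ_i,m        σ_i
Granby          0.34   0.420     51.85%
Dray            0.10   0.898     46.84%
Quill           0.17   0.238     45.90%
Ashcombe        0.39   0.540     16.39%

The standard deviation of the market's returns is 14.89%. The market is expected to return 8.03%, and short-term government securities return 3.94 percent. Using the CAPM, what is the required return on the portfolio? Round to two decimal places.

β_Granby = 0.420 × 51.85% / 14.89% = 1.4625
β_Dray = 0.898 × 46.84% / 14.89% = 2.8249
β_Quill = 0.238 × 45.90% / 14.89% = 0.7337
β_Ashcombe = 0.540 × 16.39% / 14.89% = 0.5944
β_P = Σ w_i β_i = 0.34×1.4625 + 0.10×2.8249 + 0.17×0.7337 + 0.39×0.5944 = 1.1363
MRP = 8.03% − 3.94% = 4.09%
E(R_P) = R_f + β_P × MRP = 3.94% + 1.1363 × 4.09% = 8.59%

8.59%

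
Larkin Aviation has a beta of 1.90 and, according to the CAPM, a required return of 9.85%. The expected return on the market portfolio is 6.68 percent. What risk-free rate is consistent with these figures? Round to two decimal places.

E(R) = R_f + β(E(R_m) − R_f) = R_f(1 − β) + β·E(R_m)
9.85% = R_f × (1 − 1.90) + 1.90 × 6.68%
9.85% = R_f × -0.90 + 12.6920%
R_f = (9.85% − 12.6920%) / -0.90 = 3.16%

3.16%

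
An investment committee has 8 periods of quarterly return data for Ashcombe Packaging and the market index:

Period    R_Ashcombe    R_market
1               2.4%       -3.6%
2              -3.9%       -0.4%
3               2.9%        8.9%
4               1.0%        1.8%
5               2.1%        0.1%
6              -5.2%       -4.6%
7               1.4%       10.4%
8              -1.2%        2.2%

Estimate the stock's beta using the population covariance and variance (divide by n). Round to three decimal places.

0.284

Mean R_i = (2.4 − 3.9 + 2.9 + 1.0 + 2.1 − 5.2 + 1.4 − 1.2) / 8 = -0.0625%
Mean R_m = (-3.6 − 0.4 + 8.9 + 1.8 + 0.1 − 4.6 + 10.4 + 2.2) / 8 = 1.8500%
Σ(R_i − R̄_i)(R_m − R̄_m) = 57.5050  ⇒  Cov = 57.5050 / 8 = 7.1881
Σ(R_m − R̄_m)² = 202.3600  ⇒  Var(R_m) = 202.3600 / 8 = 25.2950
β = Cov / Var(R_m) = 7.1881 / 25.2950 = 0.2842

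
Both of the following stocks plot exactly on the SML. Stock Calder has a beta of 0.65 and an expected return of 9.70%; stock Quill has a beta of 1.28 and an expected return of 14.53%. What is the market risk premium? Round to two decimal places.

Both satisfy E(R) = R_f + β·MRP, so the slope of the SML is
MRP = (14.53% − 9.70%) / (1.28 − 0.65) = 4.83% / 0.63 = 7.6667%

7.67%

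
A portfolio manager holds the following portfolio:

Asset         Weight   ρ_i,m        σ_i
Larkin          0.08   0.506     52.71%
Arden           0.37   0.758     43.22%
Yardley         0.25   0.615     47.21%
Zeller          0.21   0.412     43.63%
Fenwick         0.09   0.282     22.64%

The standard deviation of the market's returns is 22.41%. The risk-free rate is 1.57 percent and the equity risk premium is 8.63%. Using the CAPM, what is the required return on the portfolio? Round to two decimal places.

11.53%

β_Larkin = 0.506 × 52.71% / 22.41% = 1.1901
β_Arden = 0.758 × 43.22% / 22.41% = 1.4619
β_Yardley = 0.615 × 47.21% / 22.41% = 1.2956
β_Zeller = 0.412 × 43.63% / 22.41% = 0.8021
β_Fenwick = 0.282 × 22.64% / 22.41% = 0.2849
β_P = Σ w_i β_i = 0.08×1.1901 + 0.37×1.4619 + 0.25×1.2956 + 0.21×0.8021 + 0.09×0.2849 = 1.1541
E(R_P) = R_f + β_P × MRP = 1.57% + 1.1541 × 8.63% = 11.53%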